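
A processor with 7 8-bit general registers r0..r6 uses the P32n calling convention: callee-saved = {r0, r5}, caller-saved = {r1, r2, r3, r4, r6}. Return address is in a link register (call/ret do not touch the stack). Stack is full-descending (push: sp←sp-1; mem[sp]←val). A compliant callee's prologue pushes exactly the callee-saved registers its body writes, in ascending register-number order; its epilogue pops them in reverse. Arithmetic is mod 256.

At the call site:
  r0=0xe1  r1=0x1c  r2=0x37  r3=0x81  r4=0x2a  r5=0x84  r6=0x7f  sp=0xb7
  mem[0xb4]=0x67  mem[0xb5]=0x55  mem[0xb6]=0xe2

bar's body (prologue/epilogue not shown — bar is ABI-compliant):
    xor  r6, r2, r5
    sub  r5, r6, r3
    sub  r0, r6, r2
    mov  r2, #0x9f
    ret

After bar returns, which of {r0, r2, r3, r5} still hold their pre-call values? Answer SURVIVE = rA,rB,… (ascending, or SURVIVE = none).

prologue: push r0 → mem[0xb6]=0xe1, sp=0xb6
prologue: push r5 → mem[0xb5]=0x84, sp=0xb5
body[0] xor  r6, r2, r5 → r6=0xb3
body[1] sub  r5, r6, r3 → r5=0x32
body[2] sub  r0, r6, r2 → r0=0x7c
body[3] mov  r2, #0x9f → r2=0x9f
epilogue: pop r5=0x84, sp=0xb6
epilogue: pop r0=0xe1, sp=0xb7
r0: callee-saved, written=True
r2: caller-saved, written=True
r3: caller-saved, written=False
r5: callee-saved, written=True

SURVIVE = r0,r3,r5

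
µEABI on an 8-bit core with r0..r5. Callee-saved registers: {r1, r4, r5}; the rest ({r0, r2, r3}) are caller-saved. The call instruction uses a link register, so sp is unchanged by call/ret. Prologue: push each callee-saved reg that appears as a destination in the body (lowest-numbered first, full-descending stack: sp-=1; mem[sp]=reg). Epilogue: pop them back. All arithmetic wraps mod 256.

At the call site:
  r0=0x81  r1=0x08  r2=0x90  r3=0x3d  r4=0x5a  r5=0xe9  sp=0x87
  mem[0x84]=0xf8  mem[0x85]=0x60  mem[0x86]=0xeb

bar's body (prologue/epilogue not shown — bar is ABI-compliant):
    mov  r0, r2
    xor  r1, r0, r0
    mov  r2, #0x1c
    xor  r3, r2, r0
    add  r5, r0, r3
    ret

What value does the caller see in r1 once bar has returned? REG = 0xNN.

prologue: push r1 -> mem[0x86]=0x08, sp=0x86
prologue: push r5 -> mem[0x85]=0xe9, sp=0x85
body[0] mov  r0, r2 -> r0=0x90
body[1] xor  r1, r0, r0 -> r1=0x00
body[2] mov  r2, #0x1c -> r2=0x1c
body[3] xor  r3, r2, r0 -> r3=0x8c
body[4] add  r5, r0, r3 -> r5=0x1c
epilogue: pop r5=0xe9, sp=0x86
epilogue: pop r1=0x08, sp=0x87
r1 is callee-saved -> restored

REG = 0x08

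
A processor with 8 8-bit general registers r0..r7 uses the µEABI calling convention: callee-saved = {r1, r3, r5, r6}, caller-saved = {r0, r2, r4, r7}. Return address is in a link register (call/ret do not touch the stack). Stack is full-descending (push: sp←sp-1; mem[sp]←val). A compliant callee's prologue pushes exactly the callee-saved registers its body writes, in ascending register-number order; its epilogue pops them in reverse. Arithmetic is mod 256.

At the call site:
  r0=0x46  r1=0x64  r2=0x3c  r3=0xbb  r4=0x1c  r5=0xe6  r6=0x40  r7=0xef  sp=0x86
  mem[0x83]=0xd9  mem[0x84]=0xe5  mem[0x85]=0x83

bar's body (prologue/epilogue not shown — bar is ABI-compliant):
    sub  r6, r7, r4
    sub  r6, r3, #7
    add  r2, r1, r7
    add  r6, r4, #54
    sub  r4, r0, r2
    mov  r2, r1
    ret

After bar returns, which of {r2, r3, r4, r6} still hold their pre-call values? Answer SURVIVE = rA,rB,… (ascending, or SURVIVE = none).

prologue: push r6 -> mem[0x85]=0x40, sp=0x85
body[0] sub  r6, r7, r4 -> r6=0xd3
body[1] sub  r6, r3, #7 -> r6=0xb4
body[2] add  r2, r1, r7 -> r2=0x53
body[3] add  r6, r4, #54 -> r6=0x52
body[4] sub  r4, r0, r2 -> r4=0xf3
body[5] mov  r2, r1 -> r2=0x64
epilogue: pop r6=0x40, sp=0x86
r2: caller-saved, written=True
r3: callee-saved, written=False
r4: caller-saved, written=True
r6: callee-saved, written=True

SURVIVE = r3,r6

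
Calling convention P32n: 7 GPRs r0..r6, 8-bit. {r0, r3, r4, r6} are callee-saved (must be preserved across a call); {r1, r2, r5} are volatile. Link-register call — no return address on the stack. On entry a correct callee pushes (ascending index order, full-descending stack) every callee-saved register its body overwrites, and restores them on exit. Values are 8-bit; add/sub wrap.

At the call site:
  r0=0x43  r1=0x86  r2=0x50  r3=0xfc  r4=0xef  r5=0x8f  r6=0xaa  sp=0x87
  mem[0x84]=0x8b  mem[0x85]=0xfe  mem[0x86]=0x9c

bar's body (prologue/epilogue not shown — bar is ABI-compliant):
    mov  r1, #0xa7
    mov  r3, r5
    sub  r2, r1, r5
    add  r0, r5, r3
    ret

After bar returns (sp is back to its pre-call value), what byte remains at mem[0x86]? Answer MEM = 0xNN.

prologue: push r0 → mem[0x86]=0x43, sp=0x86
prologue: push r3 → mem[0x85]=0xfc, sp=0x85
body[0] mov  r1, #0xa7 → r1=0xa7
body[1] mov  r3, r5 → r3=0x8f
body[2] sub  r2, r1, r5 → r2=0x18
body[3] add  r0, r5, r3 → r0=0x1e
epilogue: pop r3=0xfc, sp=0x86
epilogue: pop r0=0x43, sp=0x87
prologue pushed ['r0', 'r3'] at ['0x86', '0x85']

MEM = 0x43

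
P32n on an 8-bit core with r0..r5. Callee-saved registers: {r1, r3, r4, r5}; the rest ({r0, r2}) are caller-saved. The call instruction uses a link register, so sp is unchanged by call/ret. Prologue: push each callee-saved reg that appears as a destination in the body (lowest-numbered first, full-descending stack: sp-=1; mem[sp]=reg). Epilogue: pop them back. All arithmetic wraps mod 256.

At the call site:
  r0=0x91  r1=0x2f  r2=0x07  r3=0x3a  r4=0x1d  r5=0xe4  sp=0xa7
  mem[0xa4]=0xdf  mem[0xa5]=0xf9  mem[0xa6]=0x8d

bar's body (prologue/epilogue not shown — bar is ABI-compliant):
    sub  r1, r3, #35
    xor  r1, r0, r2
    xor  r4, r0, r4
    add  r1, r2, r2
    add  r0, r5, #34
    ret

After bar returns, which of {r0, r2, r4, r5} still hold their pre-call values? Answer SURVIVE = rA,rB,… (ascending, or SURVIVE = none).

prologue: push r1 → mem[0xa6]=0x2f, sp=0xa6
prologue: push r4 → mem[0xa5]=0x1d, sp=0xa5
body[0] sub  r1, r3, #35 → r1=0x17
body[1] xor  r1, r0, r2 → r1=0x96
body[2] xor  r4, r0, r4 → r4=0x8c
body[3] add  r1, r2, r2 → r1=0x0e
body[4] add  r0, r5, #34 → r0=0x06
epilogue: pop r4=0x1d, sp=0xa6
epilogue: pop r1=0x2f, sp=0xa7
r0: caller-saved, written=True
r2: caller-saved, written=False
r4: callee-saved, written=True
r5: callee-saved, written=False

SURVIVE = r2,r4,r5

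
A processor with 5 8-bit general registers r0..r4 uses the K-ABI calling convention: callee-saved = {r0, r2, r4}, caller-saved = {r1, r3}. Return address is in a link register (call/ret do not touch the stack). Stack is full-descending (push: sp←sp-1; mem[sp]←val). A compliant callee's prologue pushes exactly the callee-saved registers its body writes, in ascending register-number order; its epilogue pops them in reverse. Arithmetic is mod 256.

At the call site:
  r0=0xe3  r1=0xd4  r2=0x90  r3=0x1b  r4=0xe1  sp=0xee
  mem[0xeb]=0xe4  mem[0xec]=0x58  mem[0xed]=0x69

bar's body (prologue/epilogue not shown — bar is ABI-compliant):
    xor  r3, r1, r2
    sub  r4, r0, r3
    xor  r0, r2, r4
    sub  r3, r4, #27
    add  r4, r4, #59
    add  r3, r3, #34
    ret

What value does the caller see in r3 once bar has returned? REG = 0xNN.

prologue: push r0 → mem[0xed]=0xe3, sp=0xed
prologue: push r4 → mem[0xec]=0xe1, sp=0xec
body[0] xor  r3, r1, r2 → r3=0x44
body[1] sub  r4, r0, r3 → r4=0x9f
body[2] xor  r0, r2, r4 → r0=0x0f
body[3] sub  r3, r4, #27 → r3=0x84
body[4] add  r4, r4, #59 → r4=0xda
body[5] add  r3, r3, #34 → r3=0xa6
epilogue: pop r4=0xe1, sp=0xed
epilogue: pop r0=0xe3, sp=0xee
r3 is caller-saved → body value

REG = 0xa6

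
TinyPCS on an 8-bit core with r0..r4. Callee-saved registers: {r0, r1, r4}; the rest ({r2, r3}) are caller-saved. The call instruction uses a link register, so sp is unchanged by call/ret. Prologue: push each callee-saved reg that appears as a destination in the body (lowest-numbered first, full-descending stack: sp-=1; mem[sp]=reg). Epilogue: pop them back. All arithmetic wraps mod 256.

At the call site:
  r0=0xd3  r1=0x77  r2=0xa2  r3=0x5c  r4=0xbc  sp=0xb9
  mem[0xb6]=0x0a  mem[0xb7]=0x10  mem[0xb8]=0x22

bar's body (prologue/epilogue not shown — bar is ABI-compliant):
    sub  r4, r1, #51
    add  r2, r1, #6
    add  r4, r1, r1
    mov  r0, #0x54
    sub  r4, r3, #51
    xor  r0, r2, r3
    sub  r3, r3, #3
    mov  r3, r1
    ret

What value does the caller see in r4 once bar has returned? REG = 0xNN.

REG = 0xbc

prologue: push r0 -> mem[0xb8]=0xd3, sp=0xb8
prologue: push r4 -> mem[0xb7]=0xbc, sp=0xb7
body[0] sub  r4, r1, #51 -> r4=0x44
body[1] add  r2, r1, #6 -> r2=0x7d
body[2] add  r4, r1, r1 -> r4=0xee
body[3] mov  r0, #0x54 -> r0=0x54
body[4] sub  r4, r3, #51 -> r4=0x29
body[5] xor  r0, r2, r3 -> r0=0x21
body[6] sub  r3, r3, #3 -> r3=0x59
body[7] mov  r3, r1 -> r3=0x77
epilogue: pop r4=0xbc, sp=0xb8
epilogue: pop r0=0xd3, sp=0xb9
r4 is callee-saved -> restored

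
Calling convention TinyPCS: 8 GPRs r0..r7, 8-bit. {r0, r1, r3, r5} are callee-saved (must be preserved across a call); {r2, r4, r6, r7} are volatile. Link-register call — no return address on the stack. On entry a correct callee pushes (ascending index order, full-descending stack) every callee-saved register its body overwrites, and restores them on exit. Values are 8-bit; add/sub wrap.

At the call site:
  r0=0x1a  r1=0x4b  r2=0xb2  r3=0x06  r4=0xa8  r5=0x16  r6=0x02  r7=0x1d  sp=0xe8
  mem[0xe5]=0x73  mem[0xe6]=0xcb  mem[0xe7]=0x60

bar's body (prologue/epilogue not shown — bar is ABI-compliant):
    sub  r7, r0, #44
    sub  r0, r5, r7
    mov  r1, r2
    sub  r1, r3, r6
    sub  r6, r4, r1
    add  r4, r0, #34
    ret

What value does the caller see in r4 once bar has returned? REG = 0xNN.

prologue: push r0 → mem[0xe7]=0x1a, sp=0xe7
prologue: push r1 → mem[0xe6]=0x4b, sp=0xe6
body[0] sub  r7, r0, #44 → r7=0xee
body[1] sub  r0, r5, r7 → r0=0x28
body[2] mov  r1, r2 → r1=0xb2
body[3] sub  r1, r3, r6 → r1=0x04
body[4] sub  r6, r4, r1 → r6=0xa4
body[5] add  r4, r0, #34 → r4=0x4a
epilogue: pop r1=0x4b, sp=0xe7
epilogue: pop r0=0x1a, sp=0xe8
r4 is caller-saved → body value

REG = 0x4a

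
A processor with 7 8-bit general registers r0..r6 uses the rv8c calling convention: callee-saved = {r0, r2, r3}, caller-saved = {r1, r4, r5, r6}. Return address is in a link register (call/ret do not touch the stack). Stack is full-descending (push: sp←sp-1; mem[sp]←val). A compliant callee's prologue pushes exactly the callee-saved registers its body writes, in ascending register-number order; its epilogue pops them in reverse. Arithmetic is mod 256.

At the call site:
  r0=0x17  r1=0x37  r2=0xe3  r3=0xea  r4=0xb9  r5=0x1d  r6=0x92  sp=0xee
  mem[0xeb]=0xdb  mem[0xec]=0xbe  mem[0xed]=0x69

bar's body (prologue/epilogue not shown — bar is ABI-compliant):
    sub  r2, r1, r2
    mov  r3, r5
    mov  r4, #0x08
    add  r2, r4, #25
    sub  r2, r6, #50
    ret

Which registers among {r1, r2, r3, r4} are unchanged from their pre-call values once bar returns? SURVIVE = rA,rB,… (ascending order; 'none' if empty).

SURVIVE = r1,r2,r3

prologue: push r2 → mem[0xed]=0xe3, sp=0xed
prologue: push r3 → mem[0xec]=0xea, sp=0xec
body[0] sub  r2, r1, r2 → r2=0x54
body[1] mov  r3, r5 → r3=0x1d
body[2] mov  r4, #0x08 → r4=0x08
body[3] add  r2, r4, #25 → r2=0x21
body[4] sub  r2, r6, #50 → r2=0x60
epilogue: pop r3=0xea, sp=0xed
epilogue: pop r2=0xe3, sp=0xee
r1: caller-saved, written=False
r2: callee-saved, written=True
r3: callee-saved, written=True
r4: caller-saved, written=True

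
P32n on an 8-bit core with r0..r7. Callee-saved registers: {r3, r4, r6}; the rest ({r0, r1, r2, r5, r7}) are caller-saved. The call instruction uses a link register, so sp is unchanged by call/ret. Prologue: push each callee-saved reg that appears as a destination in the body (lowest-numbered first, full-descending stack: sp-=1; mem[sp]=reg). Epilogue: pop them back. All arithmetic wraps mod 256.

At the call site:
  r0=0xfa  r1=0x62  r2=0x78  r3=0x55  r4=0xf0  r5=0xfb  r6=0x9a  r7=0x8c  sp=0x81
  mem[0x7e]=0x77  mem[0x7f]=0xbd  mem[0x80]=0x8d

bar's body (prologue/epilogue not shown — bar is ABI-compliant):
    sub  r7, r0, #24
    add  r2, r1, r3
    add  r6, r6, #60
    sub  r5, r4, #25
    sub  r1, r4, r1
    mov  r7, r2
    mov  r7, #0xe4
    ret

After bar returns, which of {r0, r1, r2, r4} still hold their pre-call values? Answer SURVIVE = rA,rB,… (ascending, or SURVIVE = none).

SURVIVE = r0,r4

prologue: push r6 → mem[0x80]=0x9a, sp=0x80
body[0] sub  r7, r0, #24 → r7=0xe2
body[1] add  r2, r1, r3 → r2=0xb7
body[2] add  r6, r6, #60 → r6=0xd6
body[3] sub  r5, r4, #25 → r5=0xd7
body[4] sub  r1, r4, r1 → r1=0x8e
body[5] mov  r7, r2 → r7=0xb7
body[6] mov  r7, #0xe4 → r7=0xe4
epilogue: pop r6=0x9a, sp=0x81
r0: caller-saved, written=False
r1: caller-saved, written=True
r2: caller-saved, written=True
r4: callee-saved, written=False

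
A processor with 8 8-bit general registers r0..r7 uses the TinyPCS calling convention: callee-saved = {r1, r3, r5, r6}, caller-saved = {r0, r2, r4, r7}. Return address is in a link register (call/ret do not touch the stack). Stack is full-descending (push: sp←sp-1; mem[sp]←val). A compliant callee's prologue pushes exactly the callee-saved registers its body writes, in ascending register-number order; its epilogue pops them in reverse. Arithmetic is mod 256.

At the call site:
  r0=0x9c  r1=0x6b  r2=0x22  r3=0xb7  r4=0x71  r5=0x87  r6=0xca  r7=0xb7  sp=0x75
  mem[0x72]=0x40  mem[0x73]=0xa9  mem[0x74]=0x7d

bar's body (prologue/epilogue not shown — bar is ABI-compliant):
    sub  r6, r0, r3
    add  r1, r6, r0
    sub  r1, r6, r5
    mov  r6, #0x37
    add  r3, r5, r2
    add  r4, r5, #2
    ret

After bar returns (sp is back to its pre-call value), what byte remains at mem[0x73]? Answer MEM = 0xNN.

prologue: push r1 → mem[0x74]=0x6b, sp=0x74
prologue: push r3 → mem[0x73]=0xb7, sp=0x73
prologue: push r6 → mem[0x72]=0xca, sp=0x72
body[0] sub  r6, r0, r3 → r6=0xe5
body[1] add  r1, r6, r0 → r1=0x81
body[2] sub  r1, r6, r5 → r1=0x5e
body[3] mov  r6, #0x37 → r6=0x37
body[4] add  r3, r5, r2 → r3=0xa9
body[5] add  r4, r5, #2 → r4=0x89
epilogue: pop r6=0xca, sp=0x73
epilogue: pop r3=0xb7, sp=0x74
epilogue: pop r1=0x6b, sp=0x75
prologue pushed ['r1', 'r3', 'r6'] at ['0x74', '0x73', '0x72']

MEM = 0xb7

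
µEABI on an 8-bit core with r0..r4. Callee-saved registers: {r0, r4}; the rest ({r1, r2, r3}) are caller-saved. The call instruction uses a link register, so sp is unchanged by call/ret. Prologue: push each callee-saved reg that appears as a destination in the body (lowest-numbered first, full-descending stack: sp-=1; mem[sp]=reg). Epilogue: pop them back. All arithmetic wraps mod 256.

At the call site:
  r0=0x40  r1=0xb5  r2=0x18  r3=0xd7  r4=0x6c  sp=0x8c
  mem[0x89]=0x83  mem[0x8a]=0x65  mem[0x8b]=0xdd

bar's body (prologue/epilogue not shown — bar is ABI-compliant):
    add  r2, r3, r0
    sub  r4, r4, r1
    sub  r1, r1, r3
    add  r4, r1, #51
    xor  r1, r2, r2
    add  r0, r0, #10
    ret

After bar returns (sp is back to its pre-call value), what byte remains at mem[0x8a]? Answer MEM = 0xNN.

MEM = 0x6c

prologue: push r0 → mem[0x8b]=0x40, sp=0x8b
prologue: push r4 → mem[0x8a]=0x6c, sp=0x8a
body[0] add  r2, r3, r0 → r2=0x17
body[1] sub  r4, r4, r1 → r4=0xb7
body[2] sub  r1, r1, r3 → r1=0xde
body[3] add  r4, r1, #51 → r4=0x11
body[4] xor  r1, r2, r2 → r1=0x00
body[5] add  r0, r0, #10 → r0=0x4a
epilogue: pop r4=0x6c, sp=0x8b
epilogue: pop r0=0x40, sp=0x8c
prologue pushed ['r0', 'r4'] at ['0x8b', '0x8a']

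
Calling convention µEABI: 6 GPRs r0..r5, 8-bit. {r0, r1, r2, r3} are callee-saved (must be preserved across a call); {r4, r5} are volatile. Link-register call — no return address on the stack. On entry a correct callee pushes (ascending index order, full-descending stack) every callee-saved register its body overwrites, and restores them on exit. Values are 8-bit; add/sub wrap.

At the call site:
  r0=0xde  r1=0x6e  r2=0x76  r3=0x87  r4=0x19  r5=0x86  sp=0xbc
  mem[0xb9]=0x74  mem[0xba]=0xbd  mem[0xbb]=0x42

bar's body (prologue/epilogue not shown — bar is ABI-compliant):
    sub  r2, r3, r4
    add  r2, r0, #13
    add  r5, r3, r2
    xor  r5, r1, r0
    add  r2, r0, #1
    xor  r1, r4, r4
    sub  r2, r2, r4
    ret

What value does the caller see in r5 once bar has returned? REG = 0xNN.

prologue: push r1 → mem[0xbb]=0x6e, sp=0xbb
prologue: push r2 → mem[0xba]=0x76, sp=0xba
body[0] sub  r2, r3, r4 → r2=0x6e
body[1] add  r2, r0, #13 → r2=0xeb
body[2] add  r5, r3, r2 → r5=0x72
body[3] xor  r5, r1, r0 → r5=0xb0
body[4] add  r2, r0, #1 → r2=0xdf
body[5] xor  r1, r4, r4 → r1=0x00
body[6] sub  r2, r2, r4 → r2=0xc6
epilogue: pop r2=0x76, sp=0xbb
epilogue: pop r1=0x6e, sp=0xbc
r5 is caller-saved → body value

REG = 0xb0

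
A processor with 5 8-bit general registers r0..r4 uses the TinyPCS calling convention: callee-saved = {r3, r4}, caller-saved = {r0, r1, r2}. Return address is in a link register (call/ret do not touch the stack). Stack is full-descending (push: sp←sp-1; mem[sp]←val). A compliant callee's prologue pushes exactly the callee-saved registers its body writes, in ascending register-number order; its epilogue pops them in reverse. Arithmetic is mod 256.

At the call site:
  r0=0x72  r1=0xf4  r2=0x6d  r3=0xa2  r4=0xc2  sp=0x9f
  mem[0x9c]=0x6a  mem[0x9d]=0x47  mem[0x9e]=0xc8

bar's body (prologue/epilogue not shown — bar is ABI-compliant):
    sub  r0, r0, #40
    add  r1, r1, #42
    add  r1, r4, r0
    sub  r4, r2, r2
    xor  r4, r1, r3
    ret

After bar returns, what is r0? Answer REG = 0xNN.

prologue: push r4 -> mem[0x9e]=0xc2, sp=0x9e
body[0] sub  r0, r0, #40 -> r0=0x4a
body[1] add  r1, r1, #42 -> r1=0x1e
body[2] add  r1, r4, r0 -> r1=0x0c
body[3] sub  r4, r2, r2 -> r4=0x00
body[4] xor  r4, r1, r3 -> r4=0xae
epilogue: pop r4=0xc2, sp=0x9f
r0 is caller-saved -> body value

REG = 0x4a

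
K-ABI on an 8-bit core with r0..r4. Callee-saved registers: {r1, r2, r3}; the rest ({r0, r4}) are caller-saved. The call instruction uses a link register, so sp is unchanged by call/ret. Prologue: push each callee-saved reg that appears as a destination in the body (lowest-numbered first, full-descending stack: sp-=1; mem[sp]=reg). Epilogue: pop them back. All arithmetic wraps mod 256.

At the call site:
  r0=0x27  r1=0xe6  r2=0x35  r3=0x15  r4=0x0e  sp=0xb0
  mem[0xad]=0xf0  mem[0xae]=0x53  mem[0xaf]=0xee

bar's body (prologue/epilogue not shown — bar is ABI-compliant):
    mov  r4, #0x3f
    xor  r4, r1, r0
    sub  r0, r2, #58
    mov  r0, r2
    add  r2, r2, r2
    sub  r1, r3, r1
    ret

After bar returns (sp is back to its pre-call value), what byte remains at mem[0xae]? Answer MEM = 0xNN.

MEM = 0x35

prologue: push r1 -> mem[0xaf]=0xe6, sp=0xaf
prologue: push r2 -> mem[0xae]=0x35, sp=0xae
body[0] mov  r4, #0x3f -> r4=0x3f
body[1] xor  r4, r1, r0 -> r4=0xc1
body[2] sub  r0, r2, #58 -> r0=0xfb
body[3] mov  r0, r2 -> r0=0x35
body[4] add  r2, r2, r2 -> r2=0x6a
body[5] sub  r1, r3, r1 -> r1=0x2f
epilogue: pop r2=0x35, sp=0xaf
epilogue: pop r1=0xe6, sp=0xb0
prologue pushed ['r1', 'r2'] at ['0xaf', '0xae']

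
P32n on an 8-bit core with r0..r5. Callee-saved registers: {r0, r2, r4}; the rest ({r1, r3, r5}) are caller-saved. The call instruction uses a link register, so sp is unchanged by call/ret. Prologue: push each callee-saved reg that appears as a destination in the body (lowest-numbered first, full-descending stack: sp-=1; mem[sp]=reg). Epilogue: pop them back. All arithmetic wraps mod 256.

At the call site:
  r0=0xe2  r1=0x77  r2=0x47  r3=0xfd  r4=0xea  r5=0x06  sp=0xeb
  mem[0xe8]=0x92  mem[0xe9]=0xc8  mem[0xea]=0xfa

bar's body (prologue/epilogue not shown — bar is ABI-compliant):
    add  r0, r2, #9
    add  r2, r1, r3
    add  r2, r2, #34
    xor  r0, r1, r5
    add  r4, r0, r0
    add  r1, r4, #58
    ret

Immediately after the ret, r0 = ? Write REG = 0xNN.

REG = 0xe2

prologue: push r0 → mem[0xea]=0xe2, sp=0xea
prologue: push r2 → mem[0xe9]=0x47, sp=0xe9
prologue: push r4 → mem[0xe8]=0xea, sp=0xe8
body[0] add  r0, r2, #9 → r0=0x50
body[1] add  r2, r1, r3 → r2=0x74
body[2] add  r2, r2, #34 → r2=0x96
body[3] xor  r0, r1, r5 → r0=0x71
body[4] add  r4, r0, r0 → r4=0xe2
body[5] add  r1, r4, #58 → r1=0x1c
epilogue: pop r4=0xea, sp=0xe9
epilogue: pop r2=0x47, sp=0xea
epilogue: pop r0=0xe2, sp=0xeb
r0 is callee-saved → restored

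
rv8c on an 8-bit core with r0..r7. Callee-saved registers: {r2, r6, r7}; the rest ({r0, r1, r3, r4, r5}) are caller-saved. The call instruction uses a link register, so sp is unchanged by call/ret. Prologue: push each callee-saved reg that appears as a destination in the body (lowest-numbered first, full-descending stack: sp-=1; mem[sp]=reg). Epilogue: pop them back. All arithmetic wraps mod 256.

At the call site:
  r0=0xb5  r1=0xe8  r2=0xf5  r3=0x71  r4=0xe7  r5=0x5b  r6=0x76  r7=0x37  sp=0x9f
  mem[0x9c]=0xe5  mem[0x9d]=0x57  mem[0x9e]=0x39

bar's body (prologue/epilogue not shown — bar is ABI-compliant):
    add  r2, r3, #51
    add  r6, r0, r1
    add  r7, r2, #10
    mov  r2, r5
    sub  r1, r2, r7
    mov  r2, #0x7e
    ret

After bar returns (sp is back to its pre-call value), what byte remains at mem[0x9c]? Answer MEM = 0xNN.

MEM = 0x37

prologue: push r2 -> mem[0x9e]=0xf5, sp=0x9e
prologue: push r6 -> mem[0x9d]=0x76, sp=0x9d
prologue: push r7 -> mem[0x9c]=0x37, sp=0x9c
body[0] add  r2, r3, #51 -> r2=0xa4
body[1] add  r6, r0, r1 -> r6=0x9d
body[2] add  r7, r2, #10 -> r7=0xae
body[3] mov  r2, r5 -> r2=0x5b
body[4] sub  r1, r2, r7 -> r1=0xad
body[5] mov  r2, #0x7e -> r2=0x7e
epilogue: pop r7=0x37, sp=0x9d
epilogue: pop r6=0x76, sp=0x9e
epilogue: pop r2=0xf5, sp=0x9f
prologue pushed ['r2', 'r6', 'r7'] at ['0x9e', '0x9d', '0x9c']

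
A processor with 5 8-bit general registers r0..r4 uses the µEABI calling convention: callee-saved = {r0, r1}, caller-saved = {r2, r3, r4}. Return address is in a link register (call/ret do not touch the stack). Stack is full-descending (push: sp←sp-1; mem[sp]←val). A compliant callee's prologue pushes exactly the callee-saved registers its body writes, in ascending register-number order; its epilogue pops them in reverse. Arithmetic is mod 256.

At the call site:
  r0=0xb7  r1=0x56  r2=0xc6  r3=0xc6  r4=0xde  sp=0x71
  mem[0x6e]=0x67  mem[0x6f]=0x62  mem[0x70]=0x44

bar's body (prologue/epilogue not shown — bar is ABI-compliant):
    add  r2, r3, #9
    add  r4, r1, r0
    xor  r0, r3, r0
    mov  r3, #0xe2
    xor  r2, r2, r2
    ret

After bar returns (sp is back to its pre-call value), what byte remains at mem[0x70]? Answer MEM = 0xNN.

prologue: push r0 → mem[0x70]=0xb7, sp=0x70
body[0] add  r2, r3, #9 → r2=0xcf
body[1] add  r4, r1, r0 → r4=0x0d
body[2] xor  r0, r3, r0 → r0=0x71
body[3] mov  r3, #0xe2 → r3=0xe2
body[4] xor  r2, r2, r2 → r2=0x00
epilogue: pop r0=0xb7, sp=0x71
prologue pushed ['r0'] at ['0x70']

MEM = 0xb7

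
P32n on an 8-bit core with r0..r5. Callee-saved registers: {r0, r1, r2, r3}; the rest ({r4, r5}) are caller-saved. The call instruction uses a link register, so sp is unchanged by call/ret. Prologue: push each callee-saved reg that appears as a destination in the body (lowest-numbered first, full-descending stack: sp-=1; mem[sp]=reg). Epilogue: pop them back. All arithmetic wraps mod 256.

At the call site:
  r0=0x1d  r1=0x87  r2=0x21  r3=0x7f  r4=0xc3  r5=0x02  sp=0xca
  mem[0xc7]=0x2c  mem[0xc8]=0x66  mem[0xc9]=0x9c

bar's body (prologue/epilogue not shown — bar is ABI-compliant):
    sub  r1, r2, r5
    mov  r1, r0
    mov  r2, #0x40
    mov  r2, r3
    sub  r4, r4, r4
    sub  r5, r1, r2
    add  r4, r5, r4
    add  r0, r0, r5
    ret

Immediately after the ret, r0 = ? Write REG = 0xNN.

REG = 0x1d

prologue: push r0 -> mem[0xc9]=0x1d, sp=0xc9
prologue: push r1 -> mem[0xc8]=0x87, sp=0xc8
prologue: push r2 -> mem[0xc7]=0x21, sp=0xc7
body[0] sub  r1, r2, r5 -> r1=0x1f
body[1] mov  r1, r0 -> r1=0x1d
body[2] mov  r2, #0x40 -> r2=0x40
body[3] mov  r2, r3 -> r2=0x7f
body[4] sub  r4, r4, r4 -> r4=0x00
body[5] sub  r5, r1, r2 -> r5=0x9e
body[6] add  r4, r5, r4 -> r4=0x9e
body[7] add  r0, r0, r5 -> r0=0xbb
epilogue: pop r2=0x21, sp=0xc8
epilogue: pop r1=0x87, sp=0xc9
epilogue: pop r0=0x1d, sp=0xca
r0 is callee-saved -> restored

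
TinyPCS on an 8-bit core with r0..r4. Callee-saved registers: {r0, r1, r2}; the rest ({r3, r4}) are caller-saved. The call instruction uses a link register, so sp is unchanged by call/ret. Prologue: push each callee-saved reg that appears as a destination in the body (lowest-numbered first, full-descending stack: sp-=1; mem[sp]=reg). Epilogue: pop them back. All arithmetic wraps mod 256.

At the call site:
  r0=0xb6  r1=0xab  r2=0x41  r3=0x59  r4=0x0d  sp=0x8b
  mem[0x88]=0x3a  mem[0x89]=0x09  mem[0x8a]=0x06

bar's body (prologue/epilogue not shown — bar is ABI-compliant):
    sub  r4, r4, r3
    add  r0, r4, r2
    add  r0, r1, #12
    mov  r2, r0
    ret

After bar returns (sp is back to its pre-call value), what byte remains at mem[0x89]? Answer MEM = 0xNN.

MEM = 0x41

prologue: push r0 → mem[0x8a]=0xb6, sp=0x8a
prologue: push r2 → mem[0x89]=0x41, sp=0x89
body[0] sub  r4, r4, r3 → r4=0xb4
body[1] add  r0, r4, r2 → r0=0xf5
body[2] add  r0, r1, #12 → r0=0xb7
body[3] mov  r2, r0 → r2=0xb7
epilogue: pop r2=0x41, sp=0x8a
epilogue: pop r0=0xb6, sp=0x8b
prologue pushed ['r0', 'r2'] at ['0x8a', '0x89']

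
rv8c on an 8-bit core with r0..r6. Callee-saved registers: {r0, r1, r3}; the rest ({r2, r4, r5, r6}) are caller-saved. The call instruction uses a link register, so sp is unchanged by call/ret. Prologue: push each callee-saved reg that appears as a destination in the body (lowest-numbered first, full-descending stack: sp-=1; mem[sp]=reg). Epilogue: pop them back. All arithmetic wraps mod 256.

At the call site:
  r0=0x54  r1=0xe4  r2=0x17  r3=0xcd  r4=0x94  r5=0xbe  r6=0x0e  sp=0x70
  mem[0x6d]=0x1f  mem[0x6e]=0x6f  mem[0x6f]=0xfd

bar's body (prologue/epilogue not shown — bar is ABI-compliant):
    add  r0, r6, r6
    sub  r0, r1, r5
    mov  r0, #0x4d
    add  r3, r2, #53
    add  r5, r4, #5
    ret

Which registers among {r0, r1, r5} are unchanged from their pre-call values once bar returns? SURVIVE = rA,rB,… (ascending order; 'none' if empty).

SURVIVE = r0,r1

prologue: push r0 → mem[0x6f]=0x54, sp=0x6f
prologue: push r3 → mem[0x6e]=0xcd, sp=0x6e
body[0] add  r0, r6, r6 → r0=0x1c
body[1] sub  r0, r1, r5 → r0=0x26
body[2] mov  r0, #0x4d → r0=0x4d
body[3] add  r3, r2, #53 → r3=0x4c
body[4] add  r5, r4, #5 → r5=0x99
epilogue: pop r3=0xcd, sp=0x6f
epilogue: pop r0=0x54, sp=0x70
r0: callee-saved, written=True
r1: callee-saved, written=False
r5: caller-saved, written=True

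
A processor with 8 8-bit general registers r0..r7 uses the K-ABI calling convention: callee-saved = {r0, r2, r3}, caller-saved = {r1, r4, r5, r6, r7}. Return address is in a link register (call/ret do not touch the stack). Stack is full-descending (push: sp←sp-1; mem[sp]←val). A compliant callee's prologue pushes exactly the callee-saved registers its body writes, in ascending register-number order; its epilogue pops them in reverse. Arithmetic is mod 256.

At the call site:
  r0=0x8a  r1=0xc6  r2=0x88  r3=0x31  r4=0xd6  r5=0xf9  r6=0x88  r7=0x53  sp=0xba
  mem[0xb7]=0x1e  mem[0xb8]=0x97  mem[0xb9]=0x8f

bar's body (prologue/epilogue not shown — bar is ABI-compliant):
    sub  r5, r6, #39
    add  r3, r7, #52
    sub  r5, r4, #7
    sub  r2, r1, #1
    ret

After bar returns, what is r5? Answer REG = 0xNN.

REG = 0xcf

prologue: push r2 → mem[0xb9]=0x88, sp=0xb9
prologue: push r3 → mem[0xb8]=0x31, sp=0xb8
body[0] sub  r5, r6, #39 → r5=0x61
body[1] add  r3, r7, #52 → r3=0x87
body[2] sub  r5, r4, #7 → r5=0xcf
body[3] sub  r2, r1, #1 → r2=0xc5
epilogue: pop r3=0x31, sp=0xb9
epilogue: pop r2=0x88, sp=0xba
r5 is caller-saved → body value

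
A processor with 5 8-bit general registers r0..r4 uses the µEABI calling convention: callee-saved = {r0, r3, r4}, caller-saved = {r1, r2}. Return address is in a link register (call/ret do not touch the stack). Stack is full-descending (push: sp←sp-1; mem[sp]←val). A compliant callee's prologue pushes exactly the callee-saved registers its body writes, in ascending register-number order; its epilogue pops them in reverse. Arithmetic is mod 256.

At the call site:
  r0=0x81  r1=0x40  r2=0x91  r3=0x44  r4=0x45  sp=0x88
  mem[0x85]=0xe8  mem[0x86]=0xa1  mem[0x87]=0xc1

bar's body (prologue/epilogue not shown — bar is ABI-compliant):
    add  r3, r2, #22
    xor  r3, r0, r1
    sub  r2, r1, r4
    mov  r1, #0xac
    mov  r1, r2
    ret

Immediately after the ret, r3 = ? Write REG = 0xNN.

prologue: push r3 → mem[0x87]=0x44, sp=0x87
body[0] add  r3, r2, #22 → r3=0xa7
body[1] xor  r3, r0, r1 → r3=0xc1
body[2] sub  r2, r1, r4 → r2=0xfb
body[3] mov  r1, #0xac → r1=0xac
body[4] mov  r1, r2 → r1=0xfb
epilogue: pop r3=0x44, sp=0x88
r3 is callee-saved → restored

REG = 0x44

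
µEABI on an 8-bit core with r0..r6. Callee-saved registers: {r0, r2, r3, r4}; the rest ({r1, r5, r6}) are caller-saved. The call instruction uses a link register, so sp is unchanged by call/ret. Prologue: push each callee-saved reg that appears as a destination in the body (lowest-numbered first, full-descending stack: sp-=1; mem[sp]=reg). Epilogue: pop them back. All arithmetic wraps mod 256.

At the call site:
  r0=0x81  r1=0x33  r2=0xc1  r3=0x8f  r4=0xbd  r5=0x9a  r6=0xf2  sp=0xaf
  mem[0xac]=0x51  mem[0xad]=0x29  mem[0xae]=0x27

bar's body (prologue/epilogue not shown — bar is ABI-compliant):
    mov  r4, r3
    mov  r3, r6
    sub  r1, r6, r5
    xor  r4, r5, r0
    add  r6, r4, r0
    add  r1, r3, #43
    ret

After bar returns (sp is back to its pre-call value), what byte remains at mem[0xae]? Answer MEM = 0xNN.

prologue: push r3 -> mem[0xae]=0x8f, sp=0xae
prologue: push r4 -> mem[0xad]=0xbd, sp=0xad
body[0] mov  r4, r3 -> r4=0x8f
body[1] mov  r3, r6 -> r3=0xf2
body[2] sub  r1, r6, r5 -> r1=0x58
body[3] xor  r4, r5, r0 -> r4=0x1b
body[4] add  r6, r4, r0 -> r6=0x9c
body[5] add  r1, r3, #43 -> r1=0x1d
epilogue: pop r4=0xbd, sp=0xae
epilogue: pop r3=0x8f, sp=0xaf
prologue pushed ['r3', 'r4'] at ['0xae', '0xad']

MEM = 0x8f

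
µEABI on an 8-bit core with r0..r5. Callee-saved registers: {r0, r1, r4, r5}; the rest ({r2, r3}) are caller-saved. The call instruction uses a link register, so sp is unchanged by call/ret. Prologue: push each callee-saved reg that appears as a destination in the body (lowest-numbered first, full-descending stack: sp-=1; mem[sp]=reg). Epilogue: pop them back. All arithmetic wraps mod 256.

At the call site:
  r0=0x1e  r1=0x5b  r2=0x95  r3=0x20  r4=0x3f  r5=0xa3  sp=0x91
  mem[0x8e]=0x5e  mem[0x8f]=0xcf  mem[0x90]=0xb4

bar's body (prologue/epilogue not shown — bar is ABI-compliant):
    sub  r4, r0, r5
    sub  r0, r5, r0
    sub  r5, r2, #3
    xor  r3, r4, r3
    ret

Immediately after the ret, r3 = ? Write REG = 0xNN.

REG = 0x5b

prologue: push r0 -> mem[0x90]=0x1e, sp=0x90
prologue: push r4 -> mem[0x8f]=0x3f, sp=0x8f
prologue: push r5 -> mem[0x8e]=0xa3, sp=0x8e
body[0] sub  r4, r0, r5 -> r4=0x7b
body[1] sub  r0, r5, r0 -> r0=0x85
body[2] sub  r5, r2, #3 -> r5=0x92
body[3] xor  r3, r4, r3 -> r3=0x5b
epilogue: pop r5=0xa3, sp=0x8f
epilogue: pop r4=0x3f, sp=0x90
epilogue: pop r0=0x1e, sp=0x91
r3 is caller-saved -> body value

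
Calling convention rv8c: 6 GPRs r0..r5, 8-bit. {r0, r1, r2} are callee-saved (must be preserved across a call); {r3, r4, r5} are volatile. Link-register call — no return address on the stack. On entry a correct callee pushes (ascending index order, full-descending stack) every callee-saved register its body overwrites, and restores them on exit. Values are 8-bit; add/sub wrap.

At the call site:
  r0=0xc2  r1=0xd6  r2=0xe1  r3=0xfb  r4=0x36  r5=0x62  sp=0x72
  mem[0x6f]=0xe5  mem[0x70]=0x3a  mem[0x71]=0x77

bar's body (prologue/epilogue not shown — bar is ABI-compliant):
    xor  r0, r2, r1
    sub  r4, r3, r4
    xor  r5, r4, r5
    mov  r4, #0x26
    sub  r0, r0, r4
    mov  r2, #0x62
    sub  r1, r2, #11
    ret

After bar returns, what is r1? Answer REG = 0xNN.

REG = 0xd6

prologue: push r0 -> mem[0x71]=0xc2, sp=0x71
prologue: push r1 -> mem[0x70]=0xd6, sp=0x70
prologue: push r2 -> mem[0x6f]=0xe1, sp=0x6f
body[0] xor  r0, r2, r1 -> r0=0x37
body[1] sub  r4, r3, r4 -> r4=0xc5
body[2] xor  r5, r4, r5 -> r5=0xa7
body[3] mov  r4, #0x26 -> r4=0x26
body[4] sub  r0, r0, r4 -> r0=0x11
body[5] mov  r2, #0x62 -> r2=0x62
body[6] sub  r1, r2, #11 -> r1=0x57
epilogue: pop r2=0xe1, sp=0x70
epilogue: pop r1=0xd6, sp=0x71
epilogue: pop r0=0xc2, sp=0x72
r1 is callee-saved -> restored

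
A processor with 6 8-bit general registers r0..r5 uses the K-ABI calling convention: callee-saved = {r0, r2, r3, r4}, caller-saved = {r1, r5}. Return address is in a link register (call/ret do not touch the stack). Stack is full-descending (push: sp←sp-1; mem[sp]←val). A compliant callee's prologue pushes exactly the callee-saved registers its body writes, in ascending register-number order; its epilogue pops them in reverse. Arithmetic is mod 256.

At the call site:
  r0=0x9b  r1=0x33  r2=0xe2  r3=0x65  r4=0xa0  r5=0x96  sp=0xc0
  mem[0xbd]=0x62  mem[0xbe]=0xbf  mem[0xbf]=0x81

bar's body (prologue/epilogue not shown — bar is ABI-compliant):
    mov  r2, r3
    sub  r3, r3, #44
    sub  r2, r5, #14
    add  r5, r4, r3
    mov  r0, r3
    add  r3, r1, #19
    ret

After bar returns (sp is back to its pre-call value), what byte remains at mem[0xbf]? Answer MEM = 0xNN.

MEM = 0x9b

prologue: push r0 → mem[0xbf]=0x9b, sp=0xbf
prologue: push r2 → mem[0xbe]=0xe2, sp=0xbe
prologue: push r3 → mem[0xbd]=0x65, sp=0xbd
body[0] mov  r2, r3 → r2=0x65
body[1] sub  r3, r3, #44 → r3=0x39
body[2] sub  r2, r5, #14 → r2=0x88
body[3] add  r5, r4, r3 → r5=0xd9
body[4] mov  r0, r3 → r0=0x39
body[5] add  r3, r1, #19 → r3=0x46
epilogue: pop r3=0x65, sp=0xbe
epilogue: pop r2=0xe2, sp=0xbf
epilogue: pop r0=0x9b, sp=0xc0
prologue pushed ['r0', 'r2', 'r3'] at ['0xbf', '0xbe', '0xbd']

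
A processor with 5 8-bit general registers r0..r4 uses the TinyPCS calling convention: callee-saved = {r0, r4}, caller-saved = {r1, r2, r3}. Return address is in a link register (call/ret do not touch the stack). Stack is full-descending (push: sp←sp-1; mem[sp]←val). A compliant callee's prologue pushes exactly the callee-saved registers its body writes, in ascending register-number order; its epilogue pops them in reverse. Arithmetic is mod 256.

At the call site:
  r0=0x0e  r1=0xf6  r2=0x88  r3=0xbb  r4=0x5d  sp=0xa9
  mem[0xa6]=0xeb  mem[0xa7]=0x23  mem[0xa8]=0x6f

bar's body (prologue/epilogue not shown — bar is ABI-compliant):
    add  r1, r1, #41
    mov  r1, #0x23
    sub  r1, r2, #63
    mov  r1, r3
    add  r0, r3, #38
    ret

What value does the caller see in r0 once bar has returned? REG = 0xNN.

prologue: push r0 → mem[0xa8]=0x0e, sp=0xa8
body[0] add  r1, r1, #41 → r1=0x1f
body[1] mov  r1, #0x23 → r1=0x23
body[2] sub  r1, r2, #63 → r1=0x49
body[3] mov  r1, r3 → r1=0xbb
body[4] add  r0, r3, #38 → r0=0xe1
epilogue: pop r0=0x0e, sp=0xa9
r0 is callee-saved → restored

REG = 0x0e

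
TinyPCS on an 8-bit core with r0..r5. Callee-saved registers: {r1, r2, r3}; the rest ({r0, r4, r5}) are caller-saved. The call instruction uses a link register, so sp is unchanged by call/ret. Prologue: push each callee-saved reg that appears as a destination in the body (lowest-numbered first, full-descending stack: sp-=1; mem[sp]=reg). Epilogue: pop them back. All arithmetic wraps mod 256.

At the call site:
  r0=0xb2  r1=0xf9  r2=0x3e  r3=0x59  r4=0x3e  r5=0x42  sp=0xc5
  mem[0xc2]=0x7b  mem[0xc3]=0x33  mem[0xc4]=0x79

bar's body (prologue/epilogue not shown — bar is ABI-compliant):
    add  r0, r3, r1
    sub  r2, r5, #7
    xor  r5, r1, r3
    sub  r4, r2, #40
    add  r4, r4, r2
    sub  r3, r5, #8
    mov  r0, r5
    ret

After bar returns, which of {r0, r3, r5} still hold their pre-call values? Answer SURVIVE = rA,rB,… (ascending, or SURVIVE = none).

prologue: push r2 → mem[0xc4]=0x3e, sp=0xc4
prologue: push r3 → mem[0xc3]=0x59, sp=0xc3
body[0] add  r0, r3, r1 → r0=0x52
body[1] sub  r2, r5, #7 → r2=0x3b
body[2] xor  r5, r1, r3 → r5=0xa0
body[3] sub  r4, r2, #40 → r4=0x13
body[4] add  r4, r4, r2 → r4=0x4e
body[5] sub  r3, r5, #8 → r3=0x98
body[6] mov  r0, r5 → r0=0xa0
epilogue: pop r3=0x59, sp=0xc4
epilogue: pop r2=0x3e, sp=0xc5
r0: caller-saved, written=True
r3: callee-saved, written=True
r5: caller-saved, written=True

SURVIVE = r3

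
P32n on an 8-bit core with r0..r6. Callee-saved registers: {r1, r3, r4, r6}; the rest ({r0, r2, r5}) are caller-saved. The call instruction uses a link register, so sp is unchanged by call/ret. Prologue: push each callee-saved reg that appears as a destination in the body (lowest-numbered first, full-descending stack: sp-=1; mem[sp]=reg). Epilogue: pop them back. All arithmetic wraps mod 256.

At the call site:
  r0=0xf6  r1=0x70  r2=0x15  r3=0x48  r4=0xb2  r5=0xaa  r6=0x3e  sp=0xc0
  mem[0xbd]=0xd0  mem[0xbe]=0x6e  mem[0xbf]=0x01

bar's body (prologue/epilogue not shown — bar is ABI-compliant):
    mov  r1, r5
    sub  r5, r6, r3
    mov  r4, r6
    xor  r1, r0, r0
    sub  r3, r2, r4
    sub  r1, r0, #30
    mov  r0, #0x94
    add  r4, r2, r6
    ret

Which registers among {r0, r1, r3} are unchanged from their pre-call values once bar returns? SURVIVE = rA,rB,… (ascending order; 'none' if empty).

SURVIVE = r1,r3

prologue: push r1 → mem[0xbf]=0x70, sp=0xbf
prologue: push r3 → mem[0xbe]=0x48, sp=0xbe
prologue: push r4 → mem[0xbd]=0xb2, sp=0xbd
body[0] mov  r1, r5 → r1=0xaa
body[1] sub  r5, r6, r3 → r5=0xf6
body[2] mov  r4, r6 → r4=0x3e
body[3] xor  r1, r0, r0 → r1=0x00
body[4] sub  r3, r2, r4 → r3=0xd7
body[5] sub  r1, r0, #30 → r1=0xd8
body[6] mov  r0, #0x94 → r0=0x94
body[7] add  r4, r2, r6 → r4=0x53
epilogue: pop r4=0xb2, sp=0xbe
epilogue: pop r3=0x48, sp=0xbf
epilogue: pop r1=0x70, sp=0xc0
r0: caller-saved, written=True
r1: callee-saved, written=True
r3: callee-saved, written=True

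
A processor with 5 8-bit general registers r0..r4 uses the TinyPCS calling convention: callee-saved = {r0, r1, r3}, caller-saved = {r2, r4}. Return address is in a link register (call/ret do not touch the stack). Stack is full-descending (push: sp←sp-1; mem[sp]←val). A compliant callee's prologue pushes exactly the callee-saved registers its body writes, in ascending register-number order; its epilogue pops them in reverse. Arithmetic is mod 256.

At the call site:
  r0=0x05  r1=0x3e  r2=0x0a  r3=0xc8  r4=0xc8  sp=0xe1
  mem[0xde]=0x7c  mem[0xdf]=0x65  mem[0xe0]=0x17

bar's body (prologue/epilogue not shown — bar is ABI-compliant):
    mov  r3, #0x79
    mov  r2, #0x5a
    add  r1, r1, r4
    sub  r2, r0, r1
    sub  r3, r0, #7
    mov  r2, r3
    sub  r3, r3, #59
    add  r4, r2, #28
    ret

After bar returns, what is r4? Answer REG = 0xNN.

prologue: push r1 -> mem[0xe0]=0x3e, sp=0xe0
prologue: push r3 -> mem[0xdf]=0xc8, sp=0xdf
body[0] mov  r3, #0x79 -> r3=0x79
body[1] mov  r2, #0x5a -> r2=0x5a
body[2] add  r1, r1, r4 -> r1=0x06
body[3] sub  r2, r0, r1 -> r2=0xff
body[4] sub  r3, r0, #7 -> r3=0xfe
body[5] mov  r2, r3 -> r2=0xfe
body[6] sub  r3, r3, #59 -> r3=0xc3
body[7] add  r4, r2, #28 -> r4=0x1a
epilogue: pop r3=0xc8, sp=0xe0
epilogue: pop r1=0x3e, sp=0xe1
r4 is caller-saved -> body value

REG = 0x1a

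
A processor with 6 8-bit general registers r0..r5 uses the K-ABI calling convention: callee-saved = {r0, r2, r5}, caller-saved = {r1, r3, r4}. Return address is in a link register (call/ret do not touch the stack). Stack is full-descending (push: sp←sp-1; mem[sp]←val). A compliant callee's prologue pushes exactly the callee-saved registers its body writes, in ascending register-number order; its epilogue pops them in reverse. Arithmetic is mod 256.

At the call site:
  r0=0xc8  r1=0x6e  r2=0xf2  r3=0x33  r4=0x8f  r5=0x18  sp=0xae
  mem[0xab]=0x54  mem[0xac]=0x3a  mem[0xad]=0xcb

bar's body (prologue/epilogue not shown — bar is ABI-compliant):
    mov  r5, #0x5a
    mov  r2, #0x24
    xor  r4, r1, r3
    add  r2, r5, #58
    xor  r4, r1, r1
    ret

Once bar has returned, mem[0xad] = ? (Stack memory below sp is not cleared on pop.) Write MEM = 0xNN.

prologue: push r2 → mem[0xad]=0xf2, sp=0xad
prologue: push r5 → mem[0xac]=0x18, sp=0xac
body[0] mov  r5, #0x5a → r5=0x5a
body[1] mov  r2, #0x24 → r2=0x24
body[2] xor  r4, r1, r3 → r4=0x5d
body[3] add  r2, r5, #58 → r2=0x94
body[4] xor  r4, r1, r1 → r4=0x00
epilogue: pop r5=0x18, sp=0xad
epilogue: pop r2=0xf2, sp=0xae
prologue pushed ['r2', 'r5'] at ['0xad', '0xac']

MEM = 0xf2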